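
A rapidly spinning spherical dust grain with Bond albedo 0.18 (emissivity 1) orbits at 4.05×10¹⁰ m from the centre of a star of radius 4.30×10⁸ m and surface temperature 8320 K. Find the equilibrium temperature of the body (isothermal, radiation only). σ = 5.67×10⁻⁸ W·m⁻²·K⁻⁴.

The star's surface emits σT_*⁴; at distance d the flux is S = σT_*⁴(R_*/d)².
S = 5.67×10⁻⁸·(8320)⁴·(4.30×10⁸/4.05×10¹⁰)² = 30630 W/m².
For an isothermal sphere T⁴ = (1−a)S/(4σ) = 1.107×10¹¹ K⁴.

T ≈ 577 K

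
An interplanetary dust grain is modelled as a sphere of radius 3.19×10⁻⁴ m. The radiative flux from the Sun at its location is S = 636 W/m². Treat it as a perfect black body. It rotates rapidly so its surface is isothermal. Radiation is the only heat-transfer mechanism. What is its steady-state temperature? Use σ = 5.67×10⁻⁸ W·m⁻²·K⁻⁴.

T ≈ 230 K

At equilibrium, absorbed power = emitted power.
Absorbing cross-section = πr² = 3.197×10⁻⁷ m²; emitting surface = 4πr² = 1.279×10⁻⁶ m² (ratio 4).
S·A_cross = εσ·A_surf·T⁴  ⇒  T⁴ = S/(4σ).
T⁴ = 1.00·636/(4·5.67×10⁻⁸) = 2.804×10⁹ K⁴.
T = (2.804×10⁹)^(1/4).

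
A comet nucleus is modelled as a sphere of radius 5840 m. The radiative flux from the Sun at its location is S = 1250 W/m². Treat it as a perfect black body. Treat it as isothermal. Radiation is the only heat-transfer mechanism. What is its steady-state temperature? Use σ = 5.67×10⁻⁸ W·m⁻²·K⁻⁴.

T ≈ 272 K

At equilibrium, absorbed power = emitted power.
Absorbing cross-section = πr² = 1.071×10⁸ m²; emitting surface = 4πr² = 4.286×10⁸ m² (ratio 4).
S·A_cross = εσ·A_surf·T⁴  ⇒  T⁴ = S/(4σ).
T⁴ = 1.00·1250/(4·5.67×10⁻⁸) = 5.511×10⁹ K⁴.
T = (5.511×10⁹)^(1/4).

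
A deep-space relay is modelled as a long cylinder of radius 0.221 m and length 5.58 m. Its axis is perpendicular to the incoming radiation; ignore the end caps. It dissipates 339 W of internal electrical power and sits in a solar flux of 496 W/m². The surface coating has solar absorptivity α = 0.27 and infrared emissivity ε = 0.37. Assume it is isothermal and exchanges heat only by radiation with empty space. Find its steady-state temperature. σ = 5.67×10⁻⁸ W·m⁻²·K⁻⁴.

At steady state, absorbed solar power + internal power = radiated power.
Absorbed: α·S·A_cross = 0.27·496·2.466 = 330.3 W (cross-section 2rL).
Total input = 330.3 + 339 = 669.3 W.
Radiated: εσ·A_surf·T⁴ with A_surf = 2πrL = 7.748 m².
T⁴ = 669.3/(0.37·5.67×10⁻⁸·7.748) = 4.117×10⁹ K⁴.

T ≈ 253 K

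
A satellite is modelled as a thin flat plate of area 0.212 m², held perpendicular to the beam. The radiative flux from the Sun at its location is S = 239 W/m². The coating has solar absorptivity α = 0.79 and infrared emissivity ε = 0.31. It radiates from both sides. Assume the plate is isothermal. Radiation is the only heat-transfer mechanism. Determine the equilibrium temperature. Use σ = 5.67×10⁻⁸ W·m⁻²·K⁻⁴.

At equilibrium, absorbed power = emitted power.
Absorbing cross-section = A = 0.2120 m²; emitting surface = 2A = 0.4240 m² (ratio 2).
αS·A_cross = εσ·A_surf·T⁴  ⇒  T⁴ = αS/(ε·2σ).
T⁴ = 0.790·239/(0.31·2·5.67×10⁻⁸) = 5.371×10⁹ K⁴.
T = (5.371×10⁹)^(1/4).

T ≈ 271 K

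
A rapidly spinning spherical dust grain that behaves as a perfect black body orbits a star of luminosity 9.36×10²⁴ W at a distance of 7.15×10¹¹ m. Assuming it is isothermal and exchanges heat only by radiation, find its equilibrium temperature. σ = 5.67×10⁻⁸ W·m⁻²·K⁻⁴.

First find the stellar flux at distance d: S = L/(4πd²) = 9.36×10²⁴/(4π·(7.15×10¹¹)²) = 1.457 W/m².
For an isothermal sphere, absorbed (1−a)S·πr² = emitted σ·4πr²·T⁴, so T⁴ = (1−a)S/(4σ).
T⁴ = 1.00·1.457/(4·5.67×10⁻⁸) = 6.424×10⁶ K⁴.

T ≈ 50.3 K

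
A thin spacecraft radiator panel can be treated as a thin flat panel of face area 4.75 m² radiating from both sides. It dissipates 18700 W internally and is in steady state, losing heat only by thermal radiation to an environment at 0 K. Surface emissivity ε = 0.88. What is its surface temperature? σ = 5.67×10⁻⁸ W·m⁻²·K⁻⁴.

T ≈ 446 K

Steady state: internal power = radiated power, P = εσA T⁴.
Radiating area A = 2·4.75 = 9.500 m².
T⁴ = P/(εσA) = 18700/(0.88·5.67×10⁻⁸·9.500) = 3.945×10¹⁰ K⁴.
T = (3.945×10¹⁰)^(1/4).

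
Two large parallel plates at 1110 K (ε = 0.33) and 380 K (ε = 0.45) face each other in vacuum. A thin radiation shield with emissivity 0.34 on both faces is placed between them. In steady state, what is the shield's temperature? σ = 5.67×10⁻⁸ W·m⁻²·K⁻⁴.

In steady state the net flux on the hot side equals that on the cold side.
σ(T₁⁴−T_s⁴)/D₁ = σ(T_s⁴−T₂⁴)/D₂, with D₁ = 1/ε₁+1/ε_s−1 = 4.971, D₂ = 1/ε_s+1/ε₂−1 = 4.163.
Solve for T_s⁴: T_s⁴ = (D₂·T₁⁴ + D₁·T₂⁴)/(D₁+D₂) = 7.032×10¹¹ K⁴.

T_s ≈ 916 K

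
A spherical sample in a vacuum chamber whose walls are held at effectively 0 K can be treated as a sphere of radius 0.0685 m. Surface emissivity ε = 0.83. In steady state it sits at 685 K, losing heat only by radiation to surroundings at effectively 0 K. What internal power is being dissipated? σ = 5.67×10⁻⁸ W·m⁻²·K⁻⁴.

P ≈ 611 W

Steady state: P = εσA T⁴.
A = 4πr² = 0.05896 m²; T⁴ = (685)⁴ = 2.202×10¹¹ K⁴.
P = 0.83 × 5.67×10⁻⁸ × 0.05896 × 2.202×10¹¹.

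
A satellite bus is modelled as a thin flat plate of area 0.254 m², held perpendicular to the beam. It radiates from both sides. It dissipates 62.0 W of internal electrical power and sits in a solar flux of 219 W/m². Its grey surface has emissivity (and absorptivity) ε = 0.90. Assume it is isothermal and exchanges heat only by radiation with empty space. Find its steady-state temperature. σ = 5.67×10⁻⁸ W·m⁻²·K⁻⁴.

At steady state, absorbed solar power + internal power = radiated power.
Absorbed: α·S·A_cross = 0.90·219·0.2540 = 50.06 W (cross-section A).
Total input = 50.06 + 62.0 = 112.1 W.
Radiated: εσ·A_surf·T⁴ with A_surf = 2A = 0.5080 m².
T⁴ = 112.1/(0.90·5.67×10⁻⁸·0.5080) = 4.323×10⁹ K⁴.

T ≈ 256 K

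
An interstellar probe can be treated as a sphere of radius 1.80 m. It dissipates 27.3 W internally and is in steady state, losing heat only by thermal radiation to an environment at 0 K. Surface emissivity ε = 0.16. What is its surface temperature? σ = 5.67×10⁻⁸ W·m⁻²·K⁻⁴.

T ≈ 92.7 K

Steady state: internal power = radiated power, P = εσA T⁴.
Radiating area A = 4πr² = 40.72 m².
T⁴ = P/(εσA) = 27.3/(0.16·5.67×10⁻⁸·40.72) = 7.391×10⁷ K⁴.
T = (7.391×10⁷)^(1/4).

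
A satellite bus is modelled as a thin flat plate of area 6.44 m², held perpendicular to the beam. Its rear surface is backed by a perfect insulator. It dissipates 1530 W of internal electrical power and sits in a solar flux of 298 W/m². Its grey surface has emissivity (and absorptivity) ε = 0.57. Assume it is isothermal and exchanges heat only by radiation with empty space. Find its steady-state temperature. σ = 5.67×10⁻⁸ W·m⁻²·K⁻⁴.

At steady state, absorbed solar power + internal power = radiated power.
Absorbed: α·S·A_cross = 0.57·298·6.440 = 1094 W (cross-section A).
Total input = 1094 + 1530 = 2624 W.
Radiated: εσ·A_surf·T⁴ with A_surf = A = 6.440 m².
T⁴ = 2624/(0.57·5.67×10⁻⁸·6.440) = 1.261×10¹⁰ K⁴.

T ≈ 335 K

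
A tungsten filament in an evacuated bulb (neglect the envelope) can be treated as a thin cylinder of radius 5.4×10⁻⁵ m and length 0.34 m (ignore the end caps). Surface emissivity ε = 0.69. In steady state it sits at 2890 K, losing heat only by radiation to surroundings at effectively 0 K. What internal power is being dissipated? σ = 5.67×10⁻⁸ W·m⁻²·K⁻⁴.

P ≈ 315 W

Steady state: P = εσA T⁴.
A = 2πrL = 1.154×10⁻⁴ m²; T⁴ = (2890)⁴ = 6.976×10¹³ K⁴.
P = 0.69 × 5.67×10⁻⁸ × 1.154×10⁻⁴ × 6.976×10¹³.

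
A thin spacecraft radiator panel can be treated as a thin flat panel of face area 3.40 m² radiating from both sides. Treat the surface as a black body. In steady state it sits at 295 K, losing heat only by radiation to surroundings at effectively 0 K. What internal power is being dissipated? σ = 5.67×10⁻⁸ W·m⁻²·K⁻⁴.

P ≈ 2920 W

Steady state: P = εσA T⁴.
A = 2·3.40 = 6.800 m²; T⁴ = (295)⁴ = 7.573×10⁹ K⁴.
P = 1.0 × 5.67×10⁻⁸ × 6.800 × 7.573×10⁹.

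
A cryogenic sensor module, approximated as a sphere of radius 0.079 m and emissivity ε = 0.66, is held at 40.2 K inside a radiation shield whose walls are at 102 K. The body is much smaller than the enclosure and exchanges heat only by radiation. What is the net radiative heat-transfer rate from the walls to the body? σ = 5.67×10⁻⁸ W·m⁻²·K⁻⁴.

P_net ≈ 0.310 W

For a small grey body in a large enclosure: P_net = εσA(T_body⁴ − T_wall⁴).
A = 4πr² = 0.07843 m²; T_body⁴ − T_wall⁴ = 2.612×10⁶ − 1.082×10⁸ = -1.056×10⁸ K⁴.
|P_net| = 0.66·5.67×10⁻⁸·0.07843·1.056×10⁸.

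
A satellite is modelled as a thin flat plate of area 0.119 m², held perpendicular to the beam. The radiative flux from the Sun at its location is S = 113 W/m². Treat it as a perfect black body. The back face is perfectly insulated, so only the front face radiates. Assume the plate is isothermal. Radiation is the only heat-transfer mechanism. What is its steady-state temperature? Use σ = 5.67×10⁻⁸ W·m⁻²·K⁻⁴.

At equilibrium, absorbed power = emitted power.
Absorbing cross-section = A = 0.1190 m²; emitting surface = A = 0.1190 m² (ratio 1).
S·A_cross = εσ·A_surf·T⁴  ⇒  T⁴ = S/(1σ).
T⁴ = 1.00·113/(1·5.67×10⁻⁸) = 1.993×10⁹ K⁴.
T = (1.993×10⁹)^(1/4).

T ≈ 211 K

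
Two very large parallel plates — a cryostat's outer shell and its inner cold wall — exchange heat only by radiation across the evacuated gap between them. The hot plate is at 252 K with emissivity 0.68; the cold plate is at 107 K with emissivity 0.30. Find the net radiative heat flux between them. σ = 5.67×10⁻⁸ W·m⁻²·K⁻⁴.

For two infinite grey parallel plates, q = σ(T₁⁴ − T₂⁴)/(1/ε₁ + 1/ε₂ − 1).
T₁⁴ − T₂⁴ = 4.033×10⁹ − 1.311×10⁸ = 3.902×10⁹ K⁴.
1/ε₁ + 1/ε₂ − 1 = 1.471 + 3.333 − 1 = 3.804.
q = 5.67×10⁻⁸ × 3.902×10⁹ / 3.804.

q ≈ 58.2 W/m²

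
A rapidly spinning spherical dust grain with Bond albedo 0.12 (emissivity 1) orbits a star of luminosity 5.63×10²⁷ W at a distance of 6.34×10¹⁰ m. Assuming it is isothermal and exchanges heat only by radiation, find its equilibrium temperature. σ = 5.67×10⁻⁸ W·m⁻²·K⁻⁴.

First find the stellar flux at distance d: S = L/(4πd²) = 5.63×10²⁷/(4π·(6.34×10¹⁰)²) = 1.115×10⁵ W/m².
For an isothermal sphere, absorbed (1−a)S·πr² = emitted σ·4πr²·T⁴, so T⁴ = (1−a)S/(4σ).
T⁴ = 0.880·1.115×10⁵/(4·5.67×10⁻⁸) = 4.325×10¹¹ K⁴.

T ≈ 811 K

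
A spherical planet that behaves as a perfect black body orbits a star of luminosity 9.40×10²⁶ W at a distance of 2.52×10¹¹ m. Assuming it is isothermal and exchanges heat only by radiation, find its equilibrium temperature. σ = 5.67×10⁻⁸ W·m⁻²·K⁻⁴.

T ≈ 268 K

First find the stellar flux at distance d: S = L/(4πd²) = 9.40×10²⁶/(4π·(2.52×10¹¹)²) = 1178 W/m².
For an isothermal sphere, absorbed (1−a)S·πr² = emitted σ·4πr²·T⁴, so T⁴ = (1−a)S/(4σ).
T⁴ = 1.00·1178/(4·5.67×10⁻⁸) = 5.194×10⁹ K⁴.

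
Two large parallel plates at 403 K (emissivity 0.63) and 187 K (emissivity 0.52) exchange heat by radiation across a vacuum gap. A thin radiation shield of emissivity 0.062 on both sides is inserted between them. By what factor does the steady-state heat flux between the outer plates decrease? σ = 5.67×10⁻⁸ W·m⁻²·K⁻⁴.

factor ≈ 13.5

Without shield: q₀ = σΔ(T⁴)/(1/ε₁+1/ε₂−1) with denominator 2.510.
With shield the two gaps are in series; the resistances add: (1/ε₁+1/ε_s−1)+(1/ε_s+1/ε₂−1) = 16.72+17.05 = 33.77.
Heat-flux ratio q₀/q = 33.77/2.510.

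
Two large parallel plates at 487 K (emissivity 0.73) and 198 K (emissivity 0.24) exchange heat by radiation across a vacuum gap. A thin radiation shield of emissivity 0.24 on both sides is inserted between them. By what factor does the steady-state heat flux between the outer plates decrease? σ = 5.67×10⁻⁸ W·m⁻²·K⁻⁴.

Without shield: q₀ = σΔ(T⁴)/(1/ε₁+1/ε₂−1) with denominator 4.537.
With shield the two gaps are in series; the resistances add: (1/ε₁+1/ε_s−1)+(1/ε_s+1/ε₂−1) = 4.537+7.333 = 11.87.
Heat-flux ratio q₀/q = 11.87/4.537.

factor ≈ 2.62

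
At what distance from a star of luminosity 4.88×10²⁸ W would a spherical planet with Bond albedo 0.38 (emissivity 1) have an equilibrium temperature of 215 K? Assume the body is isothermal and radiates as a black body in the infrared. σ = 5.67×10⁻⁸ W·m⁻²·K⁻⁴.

For an isothermal black-emitting sphere, (1−a)S·πr² = σ·4πr²·T⁴ ⇒ S = 4σT⁴/(1−a).
S = 4·5.67×10⁻⁸·(215)⁴/0.620 = 781.6 W/m².
Flux falls as S = L/(4πd²), so d = √(L/(4πS)) = √(4.88×10²⁸/(4π·781.6)).

d ≈ 2.23×10¹² m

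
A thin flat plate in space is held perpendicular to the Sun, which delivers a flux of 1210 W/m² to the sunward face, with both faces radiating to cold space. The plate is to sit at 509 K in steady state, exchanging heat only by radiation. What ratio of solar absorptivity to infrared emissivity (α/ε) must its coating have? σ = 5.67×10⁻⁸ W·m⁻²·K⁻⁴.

Balance: αS·A = εσ·2A·T⁴ ⇒ α/ε = 2σT⁴/S.
α/ε = 2·5.67×10⁻⁸·(509)⁴/1210 = 2·5.67×10⁻⁸·6.712×10¹⁰/1210.

α/ε ≈ 6.29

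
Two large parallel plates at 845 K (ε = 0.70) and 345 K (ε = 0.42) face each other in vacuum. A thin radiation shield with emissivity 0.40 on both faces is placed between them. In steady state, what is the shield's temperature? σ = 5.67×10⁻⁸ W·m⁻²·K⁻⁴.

In steady state the net flux on the hot side equals that on the cold side.
σ(T₁⁴−T_s⁴)/D₁ = σ(T_s⁴−T₂⁴)/D₂, with D₁ = 1/ε₁+1/ε_s−1 = 2.929, D₂ = 1/ε_s+1/ε₂−1 = 3.881.
Solve for T_s⁴: T_s⁴ = (D₂·T₁⁴ + D₁·T₂⁴)/(D₁+D₂) = 2.967×10¹¹ K⁴.

T_s ≈ 738 K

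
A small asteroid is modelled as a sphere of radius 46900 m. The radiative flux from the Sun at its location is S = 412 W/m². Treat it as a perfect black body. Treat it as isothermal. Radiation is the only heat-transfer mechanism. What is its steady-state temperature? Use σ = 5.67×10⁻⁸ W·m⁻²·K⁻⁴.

At equilibrium, absorbed power = emitted power.
Absorbing cross-section = πr² = 6.910×10⁹ m²; emitting surface = 4πr² = 2.764×10¹⁰ m² (ratio 4).
S·A_cross = εσ·A_surf·T⁴  ⇒  T⁴ = S/(4σ).
T⁴ = 1.00·412/(4·5.67×10⁻⁸) = 1.817×10⁹ K⁴.
T = (1.817×10⁹)^(1/4).

T ≈ 206 K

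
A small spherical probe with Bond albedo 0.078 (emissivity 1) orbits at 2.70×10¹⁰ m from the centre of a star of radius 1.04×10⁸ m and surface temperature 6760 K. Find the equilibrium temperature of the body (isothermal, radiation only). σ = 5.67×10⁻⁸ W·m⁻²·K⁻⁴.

The star's surface emits σT_*⁴; at distance d the flux is S = σT_*⁴(R_*/d)².
S = 5.67×10⁻⁸·(6760)⁴·(1.04×10⁸/2.70×10¹⁰)² = 1757 W/m².
For an isothermal sphere T⁴ = (1−a)S/(4σ) = 7.142×10⁹ K⁴.

T ≈ 291 K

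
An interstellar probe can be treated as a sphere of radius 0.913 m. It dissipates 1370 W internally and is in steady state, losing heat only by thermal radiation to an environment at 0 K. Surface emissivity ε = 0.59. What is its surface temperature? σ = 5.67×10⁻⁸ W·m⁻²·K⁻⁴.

Steady state: internal power = radiated power, P = εσA T⁴.
Radiating area A = 4πr² = 10.47 m².
T⁴ = P/(εσA) = 1370/(0.59·5.67×10⁻⁸·10.47) = 3.910×10⁹ K⁴.
T = (3.910×10⁹)^(1/4).

T ≈ 250 K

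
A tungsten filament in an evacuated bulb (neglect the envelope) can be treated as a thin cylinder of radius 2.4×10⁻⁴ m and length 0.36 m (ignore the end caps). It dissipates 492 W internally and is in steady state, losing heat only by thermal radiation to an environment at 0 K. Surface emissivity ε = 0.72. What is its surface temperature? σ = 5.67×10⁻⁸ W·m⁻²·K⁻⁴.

Steady state: internal power = radiated power, P = εσA T⁴.
Radiating area A = 2πrL = 5.429×10⁻⁴ m².
T⁴ = P/(εσA) = 492/(0.72·5.67×10⁻⁸·5.429×10⁻⁴) = 2.220×10¹³ K⁴.
T = (2.220×10¹³)^(1/4).

T ≈ 2170 K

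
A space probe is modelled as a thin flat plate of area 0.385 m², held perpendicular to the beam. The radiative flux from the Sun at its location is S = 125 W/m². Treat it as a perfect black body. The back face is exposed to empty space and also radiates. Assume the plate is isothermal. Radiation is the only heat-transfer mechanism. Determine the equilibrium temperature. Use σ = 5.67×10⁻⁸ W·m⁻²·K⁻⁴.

At equilibrium, absorbed power = emitted power.
Absorbing cross-section = A = 0.3850 m²; emitting surface = 2A = 0.7700 m² (ratio 2).
S·A_cross = εσ·A_surf·T⁴  ⇒  T⁴ = S/(2σ).
T⁴ = 1.00·125/(2·5.67×10⁻⁸) = 1.102×10⁹ K⁴.
T = (1.102×10⁹)^(1/4).

T ≈ 182 K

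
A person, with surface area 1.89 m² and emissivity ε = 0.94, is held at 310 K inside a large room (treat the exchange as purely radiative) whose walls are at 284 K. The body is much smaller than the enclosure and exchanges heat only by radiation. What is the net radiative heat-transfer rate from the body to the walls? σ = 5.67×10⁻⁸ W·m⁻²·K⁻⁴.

For a small grey body in a large enclosure: P_net = εσA(T_body⁴ − T_wall⁴).
A = 1.89 m²; T_body⁴ − T_wall⁴ = 9.235×10⁹ − 6.505×10⁹ = 2.730×10⁹ K⁴.
|P_net| = 0.94·5.67×10⁻⁸·1.890·2.730×10⁹.

P_net ≈ 275 W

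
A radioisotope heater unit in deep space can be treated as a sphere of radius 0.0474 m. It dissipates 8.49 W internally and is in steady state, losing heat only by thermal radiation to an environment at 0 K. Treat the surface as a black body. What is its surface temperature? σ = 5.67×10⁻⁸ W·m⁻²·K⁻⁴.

Steady state: internal power = radiated power, P = εσA T⁴.
Radiating area A = 4πr² = 0.02823 m².
T⁴ = P/(εσA) = 8.49/(1.0·5.67×10⁻⁸·0.02823) = 5.303×10⁹ K⁴.
T = (5.303×10⁹)^(1/4).

T ≈ 270 K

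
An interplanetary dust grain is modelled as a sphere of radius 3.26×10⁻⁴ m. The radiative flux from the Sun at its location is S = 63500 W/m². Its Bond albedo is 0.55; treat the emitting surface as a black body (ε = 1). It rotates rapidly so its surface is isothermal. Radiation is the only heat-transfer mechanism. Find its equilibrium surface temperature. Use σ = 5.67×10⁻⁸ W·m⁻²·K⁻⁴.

T ≈ 596 K

At equilibrium, absorbed power = emitted power.
Absorbing cross-section = πr² = 3.339×10⁻⁷ m²; emitting surface = 4πr² = 1.336×10⁻⁶ m² (ratio 4).
(1−a)S·A_cross = εσ·A_surf·T⁴  ⇒  T⁴ = (1−a)S/(4σ).
T⁴ = 0.450·63500/(4·5.67×10⁻⁸) = 1.260×10¹¹ K⁴.
T = (1.260×10¹¹)^(1/4).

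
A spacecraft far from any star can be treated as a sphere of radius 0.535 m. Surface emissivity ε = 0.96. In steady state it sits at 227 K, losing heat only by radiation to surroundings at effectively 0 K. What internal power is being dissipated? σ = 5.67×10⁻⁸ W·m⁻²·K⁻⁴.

Steady state: P = εσA T⁴.
A = 4πr² = 3.597 m²; T⁴ = (227)⁴ = 2.655×10⁹ K⁴.
P = 0.96 × 5.67×10⁻⁸ × 3.597 × 2.655×10⁹.

P ≈ 520 W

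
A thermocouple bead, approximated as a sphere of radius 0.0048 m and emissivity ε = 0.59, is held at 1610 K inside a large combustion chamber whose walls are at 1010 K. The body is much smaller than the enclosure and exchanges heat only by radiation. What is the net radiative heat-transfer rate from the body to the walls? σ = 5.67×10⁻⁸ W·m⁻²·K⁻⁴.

P_net ≈ 55.0 W

For a small grey body in a large enclosure: P_net = εσA(T_body⁴ − T_wall⁴).
A = 4πr² = 2.895×10⁻⁴ m²; T_body⁴ − T_wall⁴ = 6.719×10¹² − 1.041×10¹² = 5.678×10¹² K⁴.
|P_net| = 0.59·5.67×10⁻⁸·2.895×10⁻⁴·5.678×10¹².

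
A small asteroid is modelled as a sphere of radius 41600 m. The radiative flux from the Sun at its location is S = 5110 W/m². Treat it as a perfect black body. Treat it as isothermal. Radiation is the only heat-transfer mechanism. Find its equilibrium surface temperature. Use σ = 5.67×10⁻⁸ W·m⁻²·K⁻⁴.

At equilibrium, absorbed power = emitted power.
Absorbing cross-section = πr² = 5.437×10⁹ m²; emitting surface = 4πr² = 2.175×10¹⁰ m² (ratio 4).
S·A_cross = εσ·A_surf·T⁴  ⇒  T⁴ = S/(4σ).
T⁴ = 1.00·5110/(4·5.67×10⁻⁸) = 2.253×10¹⁰ K⁴.
T = (2.253×10¹⁰)^(1/4).

T ≈ 387 K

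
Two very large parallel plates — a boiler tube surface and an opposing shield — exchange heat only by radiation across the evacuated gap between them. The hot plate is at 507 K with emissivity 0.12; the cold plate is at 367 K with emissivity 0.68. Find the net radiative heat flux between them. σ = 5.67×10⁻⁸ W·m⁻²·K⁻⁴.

q ≈ 309 W/m²

For two infinite grey parallel plates, q = σ(T₁⁴ − T₂⁴)/(1/ε₁ + 1/ε₂ − 1).
T₁⁴ − T₂⁴ = 6.607×10¹⁰ − 1.814×10¹⁰ = 4.793×10¹⁰ K⁴.
1/ε₁ + 1/ε₂ − 1 = 8.333 + 1.471 − 1 = 8.804.
q = 5.67×10⁻⁸ × 4.793×10¹⁰ / 8.804.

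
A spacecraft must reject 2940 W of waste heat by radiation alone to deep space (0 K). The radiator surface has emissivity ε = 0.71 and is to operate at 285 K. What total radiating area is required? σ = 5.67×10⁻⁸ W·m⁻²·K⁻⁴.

A ≈ 11.1 m²

P = εσA T⁴ ⇒ A = P/(εσT⁴).
T⁴ = 6.598×10⁹ K⁴.
A = 2940/(0.71 × 5.67×10⁻⁸ × 6.598×10⁹).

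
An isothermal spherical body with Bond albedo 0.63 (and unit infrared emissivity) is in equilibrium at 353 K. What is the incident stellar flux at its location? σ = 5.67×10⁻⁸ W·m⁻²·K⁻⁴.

S ≈ 9520 W/m²

(1−a)S·πr² = σ·4πr²·T⁴ ⇒ S = 4σT⁴/(1−a).
S = 4·5.67×10⁻⁸·1.553×10¹⁰/0.370.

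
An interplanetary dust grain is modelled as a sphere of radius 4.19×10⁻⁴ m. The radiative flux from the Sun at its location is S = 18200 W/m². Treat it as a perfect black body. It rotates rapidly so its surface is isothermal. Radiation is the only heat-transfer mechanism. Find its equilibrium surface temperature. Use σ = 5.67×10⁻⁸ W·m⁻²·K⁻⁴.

At equilibrium, absorbed power = emitted power.
Absorbing cross-section = πr² = 5.515×10⁻⁷ m²; emitting surface = 4πr² = 2.206×10⁻⁶ m² (ratio 4).
S·A_cross = εσ·A_surf·T⁴  ⇒  T⁴ = S/(4σ).
T⁴ = 1.00·18200/(4·5.67×10⁻⁸) = 8.025×10¹⁰ K⁴.
T = (8.025×10¹⁰)^(1/4).

T ≈ 532 K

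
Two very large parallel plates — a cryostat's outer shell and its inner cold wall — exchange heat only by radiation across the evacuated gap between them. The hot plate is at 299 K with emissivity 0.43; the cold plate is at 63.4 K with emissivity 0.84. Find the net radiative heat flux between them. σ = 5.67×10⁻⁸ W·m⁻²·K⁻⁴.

q ≈ 180 W/m²

For two infinite grey parallel plates, q = σ(T₁⁴ − T₂⁴)/(1/ε₁ + 1/ε₂ − 1).
T₁⁴ − T₂⁴ = 7.993×10⁹ − 1.616×10⁷ = 7.976×10⁹ K⁴.
1/ε₁ + 1/ε₂ − 1 = 2.326 + 1.190 − 1 = 2.516.
q = 5.67×10⁻⁸ × 7.976×10⁹ / 2.516.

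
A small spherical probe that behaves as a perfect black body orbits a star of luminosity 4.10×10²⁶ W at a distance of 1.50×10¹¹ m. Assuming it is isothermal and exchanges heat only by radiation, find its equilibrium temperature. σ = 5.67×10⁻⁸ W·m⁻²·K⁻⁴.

First find the stellar flux at distance d: S = L/(4πd²) = 4.10×10²⁶/(4π·(1.50×10¹¹)²) = 1450 W/m².
For an isothermal sphere, absorbed (1−a)S·πr² = emitted σ·4πr²·T⁴, so T⁴ = (1−a)S/(4σ).
T⁴ = 1.00·1450/(4·5.67×10⁻⁸) = 6.394×10⁹ K⁴.

T ≈ 283 K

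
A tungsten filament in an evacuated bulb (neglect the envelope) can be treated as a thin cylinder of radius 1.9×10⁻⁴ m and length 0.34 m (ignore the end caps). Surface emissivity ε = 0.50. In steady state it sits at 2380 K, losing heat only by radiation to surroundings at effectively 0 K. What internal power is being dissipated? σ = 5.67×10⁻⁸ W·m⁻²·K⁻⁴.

P ≈ 369 W

Steady state: P = εσA T⁴.
A = 2πrL = 4.059×10⁻⁴ m²; T⁴ = (2380)⁴ = 3.209×10¹³ K⁴.
P = 0.50 × 5.67×10⁻⁸ × 4.059×10⁻⁴ × 3.209×10¹³.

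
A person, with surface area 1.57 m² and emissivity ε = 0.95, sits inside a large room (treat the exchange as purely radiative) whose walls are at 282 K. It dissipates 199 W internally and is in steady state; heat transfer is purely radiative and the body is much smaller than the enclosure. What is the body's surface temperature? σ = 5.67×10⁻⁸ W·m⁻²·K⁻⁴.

For a small grey body in a large enclosure, net radiated power = εσA(T⁴ − T_w⁴).
Steady state: P = εσA(T⁴ − T_w⁴) with A = 1.57 m².
T⁴ = P/(εσA) + T_w⁴ = 199/(0.95·5.67×10⁻⁸·1.570) + (282)⁴
    = 2.353×10⁹ + 6.324×10⁹ = 8.677×10⁹ K⁴.

T ≈ 305 K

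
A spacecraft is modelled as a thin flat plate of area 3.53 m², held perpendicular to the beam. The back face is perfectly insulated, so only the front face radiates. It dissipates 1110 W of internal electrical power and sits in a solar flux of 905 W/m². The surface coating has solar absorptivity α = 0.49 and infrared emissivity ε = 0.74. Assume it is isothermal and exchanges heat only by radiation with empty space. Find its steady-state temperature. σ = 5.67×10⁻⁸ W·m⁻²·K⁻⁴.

T ≈ 367 K

At steady state, absorbed solar power + internal power = radiated power.
Absorbed: α·S·A_cross = 0.49·905·3.530 = 1565 W (cross-section A).
Total input = 1565 + 1110 = 2675 W.
Radiated: εσ·A_surf·T⁴ with A_surf = A = 3.530 m².
T⁴ = 2675/(0.74·5.67×10⁻⁸·3.530) = 1.806×10¹⁰ K⁴.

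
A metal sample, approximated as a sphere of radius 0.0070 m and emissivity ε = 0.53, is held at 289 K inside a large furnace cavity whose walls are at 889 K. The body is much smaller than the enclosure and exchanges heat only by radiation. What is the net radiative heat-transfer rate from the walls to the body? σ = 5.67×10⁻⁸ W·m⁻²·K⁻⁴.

P_net ≈ 11.4 W

For a small grey body in a large enclosure: P_net = εσA(T_body⁴ − T_wall⁴).
A = 4πr² = 6.158×10⁻⁴ m²; T_body⁴ − T_wall⁴ = 6.976×10⁹ − 6.246×10¹¹ = -6.176×10¹¹ K⁴.
|P_net| = 0.53·5.67×10⁻⁸·6.158×10⁻⁴·6.176×10¹¹.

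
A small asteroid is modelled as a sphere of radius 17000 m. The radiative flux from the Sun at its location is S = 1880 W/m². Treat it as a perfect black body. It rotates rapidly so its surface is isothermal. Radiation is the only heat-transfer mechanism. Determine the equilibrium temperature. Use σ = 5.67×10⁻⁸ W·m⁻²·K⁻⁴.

T ≈ 302 K

At equilibrium, absorbed power = emitted power.
Absorbing cross-section = πr² = 9.079×10⁸ m²; emitting surface = 4πr² = 3.632×10⁹ m² (ratio 4).
S·A_cross = εσ·A_surf·T⁴  ⇒  T⁴ = S/(4σ).
T⁴ = 1.00·1880/(4·5.67×10⁻⁸) = 8.289×10⁹ K⁴.
T = (8.289×10⁹)^(1/4).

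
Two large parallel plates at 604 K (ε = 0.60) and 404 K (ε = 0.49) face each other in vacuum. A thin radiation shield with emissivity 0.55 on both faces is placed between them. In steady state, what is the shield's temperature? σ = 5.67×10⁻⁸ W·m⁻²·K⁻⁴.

T_s ≈ 538 K

In steady state the net flux on the hot side equals that on the cold side.
σ(T₁⁴−T_s⁴)/D₁ = σ(T_s⁴−T₂⁴)/D₂, with D₁ = 1/ε₁+1/ε_s−1 = 2.485, D₂ = 1/ε_s+1/ε₂−1 = 2.859.
Solve for T_s⁴: T_s⁴ = (D₂·T₁⁴ + D₁·T₂⁴)/(D₁+D₂) = 8.359×10¹⁰ K⁴.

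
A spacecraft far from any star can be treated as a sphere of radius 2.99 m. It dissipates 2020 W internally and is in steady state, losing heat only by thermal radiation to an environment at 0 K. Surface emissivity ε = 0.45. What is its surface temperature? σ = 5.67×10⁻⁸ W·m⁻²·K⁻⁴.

Steady state: internal power = radiated power, P = εσA T⁴.
Radiating area A = 4πr² = 112.3 m².
T⁴ = P/(εσA) = 2020/(0.45·5.67×10⁻⁸·112.3) = 7.047×10⁸ K⁴.
T = (7.047×10⁸)^(1/4).

T ≈ 163 K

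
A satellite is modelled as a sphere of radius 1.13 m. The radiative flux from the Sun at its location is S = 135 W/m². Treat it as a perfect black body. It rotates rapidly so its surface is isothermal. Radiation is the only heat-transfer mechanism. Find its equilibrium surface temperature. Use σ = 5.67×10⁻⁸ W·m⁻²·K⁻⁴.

At equilibrium, absorbed power = emitted power.
Absorbing cross-section = πr² = 4.011 m²; emitting surface = 4πr² = 16.05 m² (ratio 4).
S·A_cross = εσ·A_surf·T⁴  ⇒  T⁴ = S/(4σ).
T⁴ = 1.00·135/(4·5.67×10⁻⁸) = 5.952×10⁸ K⁴.
T = (5.952×10⁸)^(1/4).

T ≈ 156 K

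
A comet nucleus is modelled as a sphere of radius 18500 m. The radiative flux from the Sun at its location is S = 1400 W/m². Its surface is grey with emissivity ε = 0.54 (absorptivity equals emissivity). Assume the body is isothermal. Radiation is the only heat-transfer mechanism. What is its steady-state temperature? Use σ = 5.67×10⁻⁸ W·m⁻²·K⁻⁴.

At equilibrium, absorbed power = emitted power.
Absorbing cross-section = πr² = 1.075×10⁹ m²; emitting surface = 4πr² = 4.301×10⁹ m² (ratio 4).
εS·A_cross = εσ·A_surf·T⁴  ⇒  T⁴ = S/(4σ)   (ε cancels).
T⁴ = 1400/(4·5.67×10⁻⁸) = 6.173×10⁹ K⁴.
T = (6.173×10⁹)^(1/4).

T ≈ 280 K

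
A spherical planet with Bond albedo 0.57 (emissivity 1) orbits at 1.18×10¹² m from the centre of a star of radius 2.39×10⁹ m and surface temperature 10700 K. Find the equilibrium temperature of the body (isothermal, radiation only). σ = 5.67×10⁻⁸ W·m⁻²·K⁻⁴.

The star's surface emits σT_*⁴; at distance d the flux is S = σT_*⁴(R_*/d)².
S = 5.67×10⁻⁸·(10700)⁴·(2.39×10⁹/1.18×10¹²)² = 3049 W/m².
For an isothermal sphere T⁴ = (1−a)S/(4σ) = 5.781×10⁹ K⁴.

T ≈ 276 K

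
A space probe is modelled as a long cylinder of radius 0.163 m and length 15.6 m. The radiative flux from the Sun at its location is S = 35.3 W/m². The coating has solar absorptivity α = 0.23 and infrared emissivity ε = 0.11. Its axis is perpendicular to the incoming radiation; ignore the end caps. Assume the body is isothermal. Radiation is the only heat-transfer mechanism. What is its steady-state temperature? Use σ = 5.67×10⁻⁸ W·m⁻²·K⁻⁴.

T ≈ 143 K

At equilibrium, absorbed power = emitted power.
Absorbing cross-section = 2rL = 5.086 m²; emitting surface = 2πrL = 15.98 m² (ratio π).
αS·A_cross = εσ·A_surf·T⁴  ⇒  T⁴ = αS/(ε·πσ).
T⁴ = 0.230·35.3/(0.11·π·5.67×10⁻⁸) = 4.144×10⁸ K⁴.
T = (4.144×10⁸)^(1/4).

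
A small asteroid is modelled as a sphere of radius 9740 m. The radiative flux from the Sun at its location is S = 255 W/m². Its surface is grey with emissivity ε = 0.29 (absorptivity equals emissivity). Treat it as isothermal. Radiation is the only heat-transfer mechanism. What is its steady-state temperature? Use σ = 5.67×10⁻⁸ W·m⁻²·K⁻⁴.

T ≈ 183 K

At equilibrium, absorbed power = emitted power.
Absorbing cross-section = πr² = 2.980×10⁸ m²; emitting surface = 4πr² = 1.192×10⁹ m² (ratio 4).
εS·A_cross = εσ·A_surf·T⁴  ⇒  T⁴ = S/(4σ)   (ε cancels).
T⁴ = 255/(4·5.67×10⁻⁸) = 1.124×10⁹ K⁴.
T = (1.124×10⁹)^(1/4).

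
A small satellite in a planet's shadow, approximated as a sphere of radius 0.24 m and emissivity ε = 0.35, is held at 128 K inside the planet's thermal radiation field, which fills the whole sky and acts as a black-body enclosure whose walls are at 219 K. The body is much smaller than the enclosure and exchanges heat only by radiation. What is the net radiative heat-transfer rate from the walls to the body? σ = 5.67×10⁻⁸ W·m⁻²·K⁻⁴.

P_net ≈ 29.2 W

For a small grey body in a large enclosure: P_net = εσA(T_body⁴ − T_wall⁴).
A = 4πr² = 0.7238 m²; T_body⁴ − T_wall⁴ = 2.684×10⁸ − 2.300×10⁹ = -2.032×10⁹ K⁴.
|P_net| = 0.35·5.67×10⁻⁸·0.7238·2.032×10⁹.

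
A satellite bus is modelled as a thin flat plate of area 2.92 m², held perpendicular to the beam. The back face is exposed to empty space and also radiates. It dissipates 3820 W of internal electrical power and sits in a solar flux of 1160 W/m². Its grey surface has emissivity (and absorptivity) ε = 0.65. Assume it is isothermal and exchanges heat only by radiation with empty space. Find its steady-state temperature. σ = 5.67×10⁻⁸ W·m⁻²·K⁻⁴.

T ≈ 409 K

At steady state, absorbed solar power + internal power = radiated power.
Absorbed: α·S·A_cross = 0.65·1160·2.920 = 2202 W (cross-section A).
Total input = 2202 + 3820 = 6022 W.
Radiated: εσ·A_surf·T⁴ with A_surf = 2A = 5.840 m².
T⁴ = 6022/(0.65·5.67×10⁻⁸·5.840) = 2.798×10¹⁰ K⁴.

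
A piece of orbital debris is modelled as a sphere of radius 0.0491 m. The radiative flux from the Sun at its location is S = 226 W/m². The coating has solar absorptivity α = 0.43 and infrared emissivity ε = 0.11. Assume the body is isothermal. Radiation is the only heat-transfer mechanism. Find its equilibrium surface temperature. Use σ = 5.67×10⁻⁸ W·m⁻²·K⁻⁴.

T ≈ 250 K

At equilibrium, absorbed power = emitted power.
Absorbing cross-section = πr² = 0.007574 m²; emitting surface = 4πr² = 0.03030 m² (ratio 4).
αS·A_cross = εσ·A_surf·T⁴  ⇒  T⁴ = αS/(ε·4σ).
T⁴ = 0.430·226/(0.11·4·5.67×10⁻⁸) = 3.895×10⁹ K⁴.
T = (3.895×10⁹)^(1/4).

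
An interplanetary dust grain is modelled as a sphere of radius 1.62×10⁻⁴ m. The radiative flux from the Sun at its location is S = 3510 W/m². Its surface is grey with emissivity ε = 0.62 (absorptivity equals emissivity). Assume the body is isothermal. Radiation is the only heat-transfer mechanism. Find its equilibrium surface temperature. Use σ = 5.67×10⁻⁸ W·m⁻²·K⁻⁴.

At equilibrium, absorbed power = emitted power.
Absorbing cross-section = πr² = 8.245×10⁻⁸ m²; emitting surface = 4πr² = 3.298×10⁻⁷ m² (ratio 4).
εS·A_cross = εσ·A_surf·T⁴  ⇒  T⁴ = S/(4σ)   (ε cancels).
T⁴ = 3510/(4·5.67×10⁻⁸) = 1.548×10¹⁰ K⁴.
T = (1.548×10¹⁰)^(1/4).

T ≈ 353 K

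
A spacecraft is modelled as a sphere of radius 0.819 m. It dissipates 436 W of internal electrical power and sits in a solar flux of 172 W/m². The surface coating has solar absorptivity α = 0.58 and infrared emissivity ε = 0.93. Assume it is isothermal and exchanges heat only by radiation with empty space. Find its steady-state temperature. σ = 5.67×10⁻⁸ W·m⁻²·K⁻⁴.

At steady state, absorbed solar power + internal power = radiated power.
Absorbed: α·S·A_cross = 0.58·172·2.107 = 210.2 W (cross-section πr²).
Total input = 210.2 + 436 = 646.2 W.
Radiated: εσ·A_surf·T⁴ with A_surf = 4πr² = 8.429 m².
T⁴ = 646.2/(0.93·5.67×10⁻⁸·8.429) = 1.454×10⁹ K⁴.

T ≈ 195 K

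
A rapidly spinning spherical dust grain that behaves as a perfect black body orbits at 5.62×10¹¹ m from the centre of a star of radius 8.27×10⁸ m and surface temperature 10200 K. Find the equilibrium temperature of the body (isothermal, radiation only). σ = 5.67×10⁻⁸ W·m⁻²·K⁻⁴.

The star's surface emits σT_*⁴; at distance d the flux is S = σT_*⁴(R_*/d)².
S = 5.67×10⁻⁸·(10200)⁴·(8.27×10⁸/5.62×10¹¹)² = 1329 W/m².
For an isothermal sphere T⁴ = (1−a)S/(4σ) = 5.860×10⁹ K⁴.

T ≈ 277 K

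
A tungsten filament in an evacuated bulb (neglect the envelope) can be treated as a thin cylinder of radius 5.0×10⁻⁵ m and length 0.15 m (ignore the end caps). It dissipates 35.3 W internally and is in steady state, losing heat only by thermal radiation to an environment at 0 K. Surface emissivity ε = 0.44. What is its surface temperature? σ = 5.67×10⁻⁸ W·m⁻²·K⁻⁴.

T ≈ 2340 K

Steady state: internal power = radiated power, P = εσA T⁴.
Radiating area A = 2πrL = 4.712×10⁻⁵ m².
T⁴ = P/(εσA) = 35.3/(0.44·5.67×10⁻⁸·4.712×10⁻⁵) = 3.003×10¹³ K⁴.
T = (3.003×10¹³)^(1/4).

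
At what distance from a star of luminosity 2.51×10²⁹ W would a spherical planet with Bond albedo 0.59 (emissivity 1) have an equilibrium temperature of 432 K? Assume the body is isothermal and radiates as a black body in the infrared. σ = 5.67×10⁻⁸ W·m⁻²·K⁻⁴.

d ≈ 1.02×10¹² m

For an isothermal black-emitting sphere, (1−a)S·πr² = σ·4πr²·T⁴ ⇒ S = 4σT⁴/(1−a).
S = 4·5.67×10⁻⁸·(432)⁴/0.410 = 19270 W/m².
Flux falls as S = L/(4πd²), so d = √(L/(4πS)) = √(2.51×10²⁹/(4π·19270)).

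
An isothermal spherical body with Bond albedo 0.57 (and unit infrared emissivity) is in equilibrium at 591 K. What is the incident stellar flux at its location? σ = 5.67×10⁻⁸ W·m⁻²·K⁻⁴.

S ≈ 64300 W/m²

(1−a)S·πr² = σ·4πr²·T⁴ ⇒ S = 4σT⁴/(1−a).
S = 4·5.67×10⁻⁸·1.220×10¹¹/0.430.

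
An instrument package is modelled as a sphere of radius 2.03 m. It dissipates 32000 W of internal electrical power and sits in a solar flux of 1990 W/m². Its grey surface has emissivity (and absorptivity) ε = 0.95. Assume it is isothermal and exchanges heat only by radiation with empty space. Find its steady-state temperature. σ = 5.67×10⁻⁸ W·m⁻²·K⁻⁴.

T ≈ 377 K

At steady state, absorbed solar power + internal power = radiated power.
Absorbed: α·S·A_cross = 0.95·1990·12.95 = 24470 W (cross-section πr²).
Total input = 24470 + 32000 = 56470 W.
Radiated: εσ·A_surf·T⁴ with A_surf = 4πr² = 51.78 m².
T⁴ = 56470/(0.95·5.67×10⁻⁸·51.78) = 2.025×10¹⁰ K⁴.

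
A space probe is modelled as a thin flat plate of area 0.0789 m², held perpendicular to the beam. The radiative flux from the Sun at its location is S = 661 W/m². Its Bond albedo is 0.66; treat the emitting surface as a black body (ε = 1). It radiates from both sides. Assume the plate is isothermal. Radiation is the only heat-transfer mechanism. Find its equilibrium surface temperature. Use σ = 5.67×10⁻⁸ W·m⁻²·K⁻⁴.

At equilibrium, absorbed power = emitted power.
Absorbing cross-section = A = 0.07890 m²; emitting surface = 2A = 0.1578 m² (ratio 2).
(1−a)S·A_cross = εσ·A_surf·T⁴  ⇒  T⁴ = (1−a)S/(2σ).
T⁴ = 0.340·661/(2·5.67×10⁻⁸) = 1.982×10⁹ K⁴.
T = (1.982×10⁹)^(1/4).

T ≈ 211 K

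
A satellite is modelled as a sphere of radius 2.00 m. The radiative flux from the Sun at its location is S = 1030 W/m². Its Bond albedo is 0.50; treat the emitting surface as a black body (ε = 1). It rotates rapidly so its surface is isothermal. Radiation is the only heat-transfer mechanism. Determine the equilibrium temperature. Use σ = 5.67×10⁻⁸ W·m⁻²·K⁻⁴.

At equilibrium, absorbed power = emitted power.
Absorbing cross-section = πr² = 12.57 m²; emitting surface = 4πr² = 50.27 m² (ratio 4).
(1−a)S·A_cross = εσ·A_surf·T⁴  ⇒  T⁴ = (1−a)S/(4σ).
T⁴ = 0.500·1030/(4·5.67×10⁻⁸) = 2.271×10⁹ K⁴.
T = (2.271×10⁹)^(1/4).

T ≈ 218 K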